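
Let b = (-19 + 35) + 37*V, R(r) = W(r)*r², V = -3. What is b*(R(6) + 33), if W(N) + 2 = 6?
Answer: -16815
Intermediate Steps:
W(N) = 4 (W(N) = -2 + 6 = 4)
R(r) = 4*r²
b = -95 (b = (-19 + 35) + 37*(-3) = 16 - 111 = -95)
b*(R(6) + 33) = -95*(4*6² + 33) = -95*(4*36 + 33) = -95*(144 + 33) = -95*177 = -16815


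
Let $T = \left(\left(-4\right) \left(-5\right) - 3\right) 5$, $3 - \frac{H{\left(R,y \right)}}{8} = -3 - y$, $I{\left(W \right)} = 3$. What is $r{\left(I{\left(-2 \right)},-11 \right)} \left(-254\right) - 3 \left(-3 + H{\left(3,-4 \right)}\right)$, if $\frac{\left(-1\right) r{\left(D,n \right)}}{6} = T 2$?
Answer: $259041$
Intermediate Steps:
$H{\left(R,y \right)} = 48 + 8 y$ ($H{\left(R,y \right)} = 24 - 8 \left(-3 - y\right) = 24 + \left(24 + 8 y\right) = 48 + 8 y$)
$T = 85$ ($T = \left(20 - 3\right) 5 = 17 \cdot 5 = 85$)
$r{\left(D,n \right)} = -1020$ ($r{\left(D,n \right)} = - 6 \cdot 85 \cdot 2 = \left(-6\right) 170 = -1020$)
$r{\left(I{\left(-2 \right)},-11 \right)} \left(-254\right) - 3 \left(-3 + H{\left(3,-4 \right)}\right) = \left(-1020\right) \left(-254\right) - 3 \left(-3 + \left(48 + 8 \left(-4\right)\right)\right) = 259080 - 3 \left(-3 + \left(48 - 32\right)\right) = 259080 - 3 \left(-3 + 16\right) = 259080 - 39 = 259041$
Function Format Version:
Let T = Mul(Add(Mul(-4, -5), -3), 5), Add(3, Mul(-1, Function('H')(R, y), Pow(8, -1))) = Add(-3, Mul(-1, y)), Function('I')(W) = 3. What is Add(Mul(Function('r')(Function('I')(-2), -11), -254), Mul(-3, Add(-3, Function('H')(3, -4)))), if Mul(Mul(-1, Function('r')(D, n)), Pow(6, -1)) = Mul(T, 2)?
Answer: 259041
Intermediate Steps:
Function('H')(R, y) = Add(48, Mul(8, y)) (Function('H')(R, y) = Add(24, Mul(-8, Add(-3, Mul(-1, y)))) = Add(24, Add(24, Mul(8, y))) = Add(48, Mul(8, y)))
T = 85 (T = Mul(Add(20, -3), 5) = Mul(17, 5) = 85)
Function('r')(D, n) = -1020 (Function('r')(D, n) = Mul(-6, Mul(85, 2)) = Mul(-6, 170) = -1020)
Add(Mul(Function('r')(Function('I')(-2), -11), -254), Mul(-3, Add(-3, Function('H')(3, -4)))) = Add(Mul(-1020, -254), Mul(-3, Add(-3, Add(48, Mul(8, -4))))) = Add(259080, Mul(-3, Add(-3, Add(48, -32)))) = Add(259080, Mul(-3, Add(-3, 16))) = Add(259080, Mul(-3, 13)) = Add(259080, -39) = 259041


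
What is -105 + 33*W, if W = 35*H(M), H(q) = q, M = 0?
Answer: -105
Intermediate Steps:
W = 0 (W = 35*0 = 0)
-105 + 33*W = -105 + 33*0 = -105 + 0 = -105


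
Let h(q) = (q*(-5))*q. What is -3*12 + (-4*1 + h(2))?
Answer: -60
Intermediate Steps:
h(q) = -5*q**2 (h(q) = (-5*q)*q = -5*q**2)
-3*12 + (-4*1 + h(2)) = -3*12 + (-4*1 - 5*2**2) = -36 + (-4 - 5*4) = -36 + (-4 - 20) = -36 - 24 = -60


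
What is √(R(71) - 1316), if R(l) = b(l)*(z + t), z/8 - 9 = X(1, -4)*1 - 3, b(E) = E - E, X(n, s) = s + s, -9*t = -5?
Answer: 2*I*√329 ≈ 36.277*I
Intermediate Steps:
t = 5/9 (t = -⅑*(-5) = 5/9 ≈ 0.55556)
X(n, s) = 2*s
b(E) = 0
z = -16 (z = 72 + 8*((2*(-4))*1 - 3) = 72 + 8*(-8*1 - 3) = 72 + 8*(-8 - 3) = 72 + 8*(-11) = 72 - 88 = -16)
R(l) = 0 (R(l) = 0*(-16 + 5/9) = 0*(-139/9) = 0)
√(R(71) - 1316) = √(0 - 1316) = √(-1316) = 2*I*√329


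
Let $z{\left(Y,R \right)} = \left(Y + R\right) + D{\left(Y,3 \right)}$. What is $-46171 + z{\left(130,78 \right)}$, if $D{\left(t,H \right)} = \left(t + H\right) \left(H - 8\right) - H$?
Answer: $-46631$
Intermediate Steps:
$D{\left(t,H \right)} = - H + \left(-8 + H\right) \left(H + t\right)$ ($D{\left(t,H \right)} = \left(H + t\right) \left(-8 + H\right) - H = \left(-8 + H\right) \left(H + t\right) - H = - H + \left(-8 + H\right) \left(H + t\right)$)
$z{\left(Y,R \right)} = -18 + R - 4 Y$ ($z{\left(Y,R \right)} = \left(Y + R\right) + \left(3^{2} - 27 - 8 Y + 3 Y\right) = \left(R + Y\right) + \left(9 - 27 - 8 Y + 3 Y\right) = \left(R + Y\right) - \left(18 + 5 Y\right) = -18 + R - 4 Y$)
$-46171 + z{\left(130,78 \right)} = -46171 - 460 = -46631$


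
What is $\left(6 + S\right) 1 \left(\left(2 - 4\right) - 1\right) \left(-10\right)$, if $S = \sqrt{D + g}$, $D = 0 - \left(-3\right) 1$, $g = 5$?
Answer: $180 + 60 \sqrt{2} \approx 264.85$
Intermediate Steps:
$D = 3$ ($D = 0 - -3 = 0 + 3 = 3$)
$S = 2 \sqrt{2}$ ($S = \sqrt{3 + 5} = \sqrt{8} = 2 \sqrt{2} \approx 2.8284$)
$\left(6 + S\right) 1 \left(\left(2 - 4\right) - 1\right) \left(-10\right) = \left(6 + 2 \sqrt{2}\right) 1 \left(\left(2 - 4\right) - 1\right) \left(-10\right) = \left(6 + 2 \sqrt{2}\right) \left(-2 - 1\right) \left(-10\right) = \left(6 + 2 \sqrt{2}\right) \left(-3\right) \left(-10\right) = \left(-18 - 6 \sqrt{2}\right) \left(-10\right) = 180 + 60 \sqrt{2}$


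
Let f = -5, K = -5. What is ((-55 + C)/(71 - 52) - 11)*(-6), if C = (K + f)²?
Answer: 984/19 ≈ 51.789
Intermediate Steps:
C = 100 (C = (-5 - 5)² = (-10)² = 100)
((-55 + C)/(71 - 52) - 11)*(-6) = ((-55 + 100)/(71 - 52) - 11)*(-6) = (45/19 - 11)*(-6) = -164/19*(-6) = 984/19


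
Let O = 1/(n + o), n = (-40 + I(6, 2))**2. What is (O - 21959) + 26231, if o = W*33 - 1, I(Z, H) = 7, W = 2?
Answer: 4929889/1154 ≈ 4272.0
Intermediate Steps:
o = 65 (o = 2*33 - 1 = 66 - 1 = 65)
n = 1089 (n = (-40 + 7)**2 = (-33)**2 = 1089)
O = 1/1154 (O = 1/(1089 + 65) = 1/1154 ≈ 0.00086655)
(O - 21959) + 26231 = (1/1154 - 21959) + 26231 = -25340685/1154 + 26231 = 4929889/1154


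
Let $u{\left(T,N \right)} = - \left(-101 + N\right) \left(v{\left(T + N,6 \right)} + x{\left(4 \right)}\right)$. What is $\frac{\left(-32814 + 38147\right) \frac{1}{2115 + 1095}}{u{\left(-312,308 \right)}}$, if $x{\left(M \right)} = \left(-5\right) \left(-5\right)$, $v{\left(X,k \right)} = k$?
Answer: $- \frac{5333}{20598570} \approx -0.0002589$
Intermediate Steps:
$x{\left(M \right)} = 25$
$u{\left(T,N \right)} = 3131 - 31 N$ ($u{\left(T,N \right)} = - \left(-101 + N\right) \left(6 + 25\right) = - \left(-101 + N\right) 31 = - (-3131 + 31 N) = 3131 - 31 N$)
$\frac{\left(-32814 + 38147\right) \frac{1}{2115 + 1095}}{u{\left(-312,308 \right)}} = \frac{\left(-32814 + 38147\right) \frac{1}{2115 + 1095}}{3131 - 9548} = \frac{5333 \cdot \frac{1}{3210}}{3131 - 9548} = \frac{5333 \cdot \frac{1}{3210}}{-6417} = \frac{5333}{3210} \left(- \frac{1}{6417}\right) = - \frac{5333}{20598570}$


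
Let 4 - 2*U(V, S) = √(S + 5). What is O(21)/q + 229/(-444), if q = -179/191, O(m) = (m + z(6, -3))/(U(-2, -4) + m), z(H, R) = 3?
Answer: -219081/132460 ≈ -1.6539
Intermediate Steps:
U(V, S) = 2 - √(5 + S)/2 (U(V, S) = 2 - √(S + 5)/2 = 2 - √(5 + S)/2)
O(m) = (3 + m)/(3/2 + m) (O(m) = (m + 3)/((2 - √(5 - 4)/2) + m) = (3 + m)/((2 - √1/2) + m) = (3 + m)/((2 - ½*1) + m) = (3 + m)/((2 - ½) + m) = (3 + m)/(3/2 + m))
q = -179/191 (q = -179*1/191 = -179/191 ≈ -0.93717)
O(21)/q + 229/(-444) = (2*(3 + 21)/(3 + 2*21))/(-179/191) + 229/(-444) = (2*24/(3 + 42))*(-191/179) + 229*(-1/444) = (2*24/45)*(-191/179) - 229/444 = (2*(1/45)*24)*(-191/179) - 229/444 = (16/15)*(-191/179) - 229/444 = -3056/2685 - 229/444 = -219081/132460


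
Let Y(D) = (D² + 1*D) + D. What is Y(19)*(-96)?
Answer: -38304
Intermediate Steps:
Y(D) = D² + 2*D (Y(D) = (D² + D) + D = (D + D²) + D = D² + 2*D)
Y(19)*(-96) = (19*(2 + 19))*(-96) = (19*21)*(-96) = 399*(-96) = -38304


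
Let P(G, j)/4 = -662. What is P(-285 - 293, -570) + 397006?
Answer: 394358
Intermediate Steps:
P(G, j) = -2648 (P(G, j) = 4*(-662) = -2648)
P(-285 - 293, -570) + 397006 = -2648 + 397006 = 394358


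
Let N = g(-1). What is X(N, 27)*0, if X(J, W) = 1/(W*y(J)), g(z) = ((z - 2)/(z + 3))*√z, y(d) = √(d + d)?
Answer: 0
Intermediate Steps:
y(d) = √2*√d (y(d) = √(2*d) = √2*√d)
g(z) = √z*(-2 + z)/(3 + z) (g(z) = ((-2 + z)/(3 + z))*√z = √z*(-2 + z)/(3 + z))
N = -3*I/2 (N = √(-1)*(-2 - 1)/(3 - 1) = I*(-3)/2 = I*(½)*(-3) = -3*I/2 ≈ -1.5*I)
X(J, W) = √2/(2*√J*W) (X(J, W) = 1/(W*(√2*√J)) = 1/(W*√2*√J) = √2/(2*√J*W))
X(N, 27)*0 = ((½)*√2/(√(-3*I/2)*27))*0 = ((½)*√2*(√6/(3*√(-I)))*(1/27))*0 = (√3/(81*√(-I)))*0 = 0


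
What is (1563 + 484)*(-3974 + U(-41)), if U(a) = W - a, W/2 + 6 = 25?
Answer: -7973065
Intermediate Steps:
W = 38 (W = -12 + 2*25 = -12 + 50 = 38)
U(a) = 38 - a
(1563 + 484)*(-3974 + U(-41)) = (1563 + 484)*(-3974 + (38 - 1*(-41))) = 2047*(-3974 + (38 + 41)) = 2047*(-3974 + 79) = 2047*(-3895) = -7973065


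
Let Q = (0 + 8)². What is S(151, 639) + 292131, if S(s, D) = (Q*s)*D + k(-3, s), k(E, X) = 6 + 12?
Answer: 6467445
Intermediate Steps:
k(E, X) = 18
Q = 64 (Q = 8² = 64)
S(s, D) = 18 + 64*D*s (S(s, D) = (64*s)*D + 18 = 64*D*s + 18 = 18 + 64*D*s)
S(151, 639) + 292131 = (18 + 64*639*151) + 292131 = (18 + 6175296) + 292131 = 6175314 + 292131 = 6467445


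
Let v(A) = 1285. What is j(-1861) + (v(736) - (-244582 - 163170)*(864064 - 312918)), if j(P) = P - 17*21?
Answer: 224730882859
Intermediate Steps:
j(P) = -357 + P (j(P) = P - 357 = -357 + P)
j(-1861) + (v(736) - (-244582 - 163170)*(864064 - 312918)) = (-357 - 1861) + (1285 - (-244582 - 163170)*(864064 - 312918)) = -2218 + (1285 - (-407752)*551146) = -2218 + (1285 - 1*(-224730883792)) = -2218 + (1285 + 224730883792) = -2218 + 224730885077 = 224730882859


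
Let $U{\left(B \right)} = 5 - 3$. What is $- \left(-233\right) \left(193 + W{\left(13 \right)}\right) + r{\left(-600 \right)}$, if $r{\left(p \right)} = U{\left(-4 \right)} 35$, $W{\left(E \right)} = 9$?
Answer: $47136$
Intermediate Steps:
$U{\left(B \right)} = 2$ ($U{\left(B \right)} = 5 - 3 = 2$)
$r{\left(p \right)} = 70$ ($r{\left(p \right)} = 2 \cdot 35 = 70$)
$- \left(-233\right) \left(193 + W{\left(13 \right)}\right) + r{\left(-600 \right)} = - \left(-233\right) \left(193 + 9\right) + 70 = - \left(-233\right) 202 + 70 = \left(-1\right) \left(-47066\right) + 70 = 47066 + 70 = 47136$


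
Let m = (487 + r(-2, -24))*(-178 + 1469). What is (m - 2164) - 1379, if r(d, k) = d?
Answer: 622592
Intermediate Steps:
m = 626135 (m = (487 - 2)*(-178 + 1469) = 485*1291 = 626135)
(m - 2164) - 1379 = (626135 - 2164) - 1379 = 623971 - 1379 = 622592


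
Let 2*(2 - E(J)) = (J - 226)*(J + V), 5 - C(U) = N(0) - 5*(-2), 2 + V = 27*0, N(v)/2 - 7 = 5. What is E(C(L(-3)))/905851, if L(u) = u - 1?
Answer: -7901/1811702 ≈ -0.0043611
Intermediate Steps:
L(u) = -1 + u
N(v) = 24 (N(v) = 14 + 2*5 = 14 + 10 = 24)
V = -2 (V = -2 + 27*0 = -2 + 0 = -2)
C(U) = -29 (C(U) = 5 - (24 - 5*(-2)) = 5 - (24 + 10) = 5 - 1*34 = 5 - 34 = -29)
E(J) = 2 - (-226 + J)*(-2 + J)/2 (E(J) = 2 - (J - 226)*(J - 2)/2 = 2 - (-226 + J)*(-2 + J)/2)
E(C(L(-3)))/905851 = (-224 + 114*(-29) - 1/2*(-29)**2)/905851 = (-224 - 3306 - 1/2*841)*(1/905851) = (-224 - 3306 - 841/2)*(1/905851) = -7901/2*1/905851 = -7901/1811702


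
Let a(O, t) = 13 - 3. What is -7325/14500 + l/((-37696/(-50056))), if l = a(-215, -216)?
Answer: 1090937/85405 ≈ 12.774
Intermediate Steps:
a(O, t) = 10
l = 10
-7325/14500 + l/((-37696/(-50056))) = -7325/14500 + 10/((-37696/(-50056))) = -7325*1/14500 + 10/((-37696*(-1/50056))) = -293/580 + 10/(4712/6257) = -293/580 + 10*(6257/4712) = -293/580 + 31285/2356 = 1090937/85405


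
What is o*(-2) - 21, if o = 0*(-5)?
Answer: -21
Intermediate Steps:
o = 0
o*(-2) - 21 = 0*(-2) - 21 = 0 - 21 = -21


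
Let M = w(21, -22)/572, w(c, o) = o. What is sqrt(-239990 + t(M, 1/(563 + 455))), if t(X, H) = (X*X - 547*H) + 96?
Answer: I*sqrt(42014830579757)/13234 ≈ 489.79*I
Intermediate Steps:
M = -1/26 (M = -22/572 = -22*1/572 = -1/26 ≈ -0.038462)
t(X, H) = 96 + X**2 - 547*H (t(X, H) = (X**2 - 547*H) + 96 = 96 + X**2 - 547*H)
sqrt(-239990 + t(M, 1/(563 + 455))) = sqrt(-239990 + (96 + (-1/26)**2 - 547/(563 + 455))) = sqrt(-239990 + (96 + 1/676 - 547/1018)) = sqrt(-239990 + 32847687/344084) = sqrt(-82543871473/344084) = I*sqrt(42014830579757)/13234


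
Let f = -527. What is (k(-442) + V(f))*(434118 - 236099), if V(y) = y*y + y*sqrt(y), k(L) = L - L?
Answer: 54995618851 - 104356013*I*sqrt(527) ≈ 5.4996e+10 - 2.3956e+9*I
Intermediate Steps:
k(L) = 0
V(y) = y**2 + y**(3/2)
(k(-442) + V(f))*(434118 - 236099) = (0 + ((-527)**2 + (-527)**(3/2)))*(434118 - 236099) = (0 + (277729 - 527*I*sqrt(527)))*198019 = (277729 - 527*I*sqrt(527))*198019 = 54995618851 - 104356013*I*sqrt(527)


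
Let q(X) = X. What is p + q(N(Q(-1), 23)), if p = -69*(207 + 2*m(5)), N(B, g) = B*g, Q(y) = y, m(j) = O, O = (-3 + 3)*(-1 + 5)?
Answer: -14306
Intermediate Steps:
O = 0 (O = 0*4 = 0)
m(j) = 0
p = -14283 (p = -69*(207 + 2*0) = -69*(207 + 0) = -69*207 = -14283)
p + q(N(Q(-1), 23)) = -14283 - 1*23 = -14283 - 23 = -14306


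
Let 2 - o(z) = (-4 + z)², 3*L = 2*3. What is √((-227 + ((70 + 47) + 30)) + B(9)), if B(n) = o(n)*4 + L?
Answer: I*√170 ≈ 13.038*I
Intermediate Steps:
L = 2 (L = (2*3)/3 = (⅓)*6 = 2)
o(z) = 2 - (-4 + z)²
B(n) = 10 - 4*(-4 + n)² (B(n) = (2 - (-4 + n)²)*4 + 2 = (8 - 4*(-4 + n)²) + 2 = 10 - 4*(-4 + n)²)
√((-227 + ((70 + 47) + 30)) + B(9)) = √((-227 + ((70 + 47) + 30)) + (10 - 4*(-4 + 9)²)) = √((-227 + (117 + 30)) + (10 - 4*5²)) = √((-227 + 147) + (10 - 4*25)) = √(-80 + (10 - 100)) = √(-80 - 90) = √(-170) = I*√170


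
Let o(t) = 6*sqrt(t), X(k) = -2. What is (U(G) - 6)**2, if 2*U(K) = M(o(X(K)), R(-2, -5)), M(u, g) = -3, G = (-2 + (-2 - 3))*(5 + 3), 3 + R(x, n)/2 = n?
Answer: 225/4 ≈ 56.250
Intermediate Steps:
R(x, n) = -6 + 2*n
G = -56 (G = (-2 - 5)*8 = -7*8 = -56)
U(K) = -3/2 (U(K) = (1/2)*(-3) = -3/2)
(U(G) - 6)**2 = (-3/2 - 6)**2 = (-15/2)**2 = 225/4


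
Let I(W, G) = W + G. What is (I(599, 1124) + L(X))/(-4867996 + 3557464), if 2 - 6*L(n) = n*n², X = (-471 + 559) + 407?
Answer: 121277035/7863192 ≈ 15.423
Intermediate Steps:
X = 495 (X = 88 + 407 = 495)
I(W, G) = G + W
L(n) = ⅓ - n³/6 (L(n) = ⅓ - n*n²/6 = ⅓ - n³/6)
(I(599, 1124) + L(X))/(-4867996 + 3557464) = ((1124 + 599) + (⅓ - ⅙*495³))/(-4867996 + 3557464) = (1723 + (⅓ - ⅙*121287375))/(-1310532) = (1723 + (⅓ - 40429125/2))*(-1/1310532) = (1723 - 121287373/6)*(-1/1310532) = -121277035/6*(-1/1310532) = 121277035/7863192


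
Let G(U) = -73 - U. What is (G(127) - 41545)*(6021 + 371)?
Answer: -266834040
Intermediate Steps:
(G(127) - 41545)*(6021 + 371) = ((-73 - 1*127) - 41545)*(6021 + 371) = ((-73 - 127) - 41545)*6392 = (-200 - 41545)*6392 = -41745*6392 = -266834040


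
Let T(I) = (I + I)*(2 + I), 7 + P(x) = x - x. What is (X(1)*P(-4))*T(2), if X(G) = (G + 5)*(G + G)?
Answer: -1344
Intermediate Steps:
P(x) = -7 (P(x) = -7 + (x - x) = -7 + 0 = -7)
T(I) = 2*I*(2 + I) (T(I) = (2*I)*(2 + I) = 2*I*(2 + I))
X(G) = 2*G*(5 + G) (X(G) = (5 + G)*(2*G) = 2*G*(5 + G))
(X(1)*P(-4))*T(2) = ((2*1*(5 + 1))*(-7))*(2*2*(2 + 2)) = ((2*1*6)*(-7))*(2*2*4) = (12*(-7))*16 = -84*16 = -1344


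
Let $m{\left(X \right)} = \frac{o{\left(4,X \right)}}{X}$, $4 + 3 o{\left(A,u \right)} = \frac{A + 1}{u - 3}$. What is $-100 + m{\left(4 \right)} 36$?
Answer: $-97$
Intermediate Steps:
$o{\left(A,u \right)} = - \frac{4}{3} + \frac{1 + A}{3 \left(-3 + u\right)}$ ($o{\left(A,u \right)} = - \frac{4}{3} + \frac{\left(A + 1\right) \frac{1}{u - 3}}{3} = - \frac{4}{3} + \frac{\left(1 + A\right) \frac{1}{-3 + u}}{3} = - \frac{4}{3} + \frac{\frac{1}{-3 + u} \left(1 + A\right)}{3} = - \frac{4}{3} + \frac{1 + A}{3 \left(-3 + u\right)}$)
$m{\left(X \right)} = \frac{17 - 4 X}{3 X \left(-3 + X\right)}$ ($m{\left(X \right)} = \frac{\frac{1}{3} \frac{1}{-3 + X} \left(13 + 4 - 4 X\right)}{X} = \frac{\frac{1}{3} \frac{1}{-3 + X} \left(17 - 4 X\right)}{X} = \frac{17 - 4 X}{3 X \left(-3 + X\right)}$)
$-100 + m{\left(4 \right)} 36 = -100 + \frac{17 - 16}{3 \cdot 4 \left(-3 + 4\right)} 36 = -100 + \frac{1}{3} \cdot \frac{1}{4} \cdot 1^{-1} \left(17 - 16\right) 36 = -100 + \frac{1}{3} \cdot \frac{1}{4} \cdot 1 \cdot 1 \cdot 36 = -100 + \frac{1}{12} \cdot 36 = -100 + 3 = -97$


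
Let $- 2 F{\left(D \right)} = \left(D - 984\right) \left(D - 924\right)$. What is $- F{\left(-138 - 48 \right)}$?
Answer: $649350$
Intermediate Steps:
$F{\left(D \right)} = - \frac{\left(-984 + D\right) \left(-924 + D\right)}{2}$ ($F{\left(D \right)} = - \frac{\left(D - 984\right) \left(D - 924\right)}{2} = - \frac{\left(-984 + D\right) \left(-924 + D\right)}{2}$)
$- F{\left(-138 - 48 \right)} = - (-454608 + 954 \left(-138 - 48\right) - \frac{\left(-138 - 48\right)^{2}}{2}) = - (-454608 + 954 \left(-186\right) - \frac{\left(-186\right)^{2}}{2}) = - (-454608 - 177444 - 17298) = \left(-1\right) \left(-649350\right) = 649350$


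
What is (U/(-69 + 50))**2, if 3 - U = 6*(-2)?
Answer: 225/361 ≈ 0.62327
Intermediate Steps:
U = 15 (U = 3 - 6*(-2) = 3 - 1*(-12) = 3 + 12 = 15)
(U/(-69 + 50))**2 = (15/(-69 + 50))**2 = (15/(-19))**2 = (-1/19*15)**2 = (-15/19)**2 = 225/361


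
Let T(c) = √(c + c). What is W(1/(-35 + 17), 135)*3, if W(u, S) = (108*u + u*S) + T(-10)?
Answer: -81/2 + 6*I*√5 ≈ -40.5 + 13.416*I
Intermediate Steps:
T(c) = √2*√c (T(c) = √(2*c) = √2*√c)
W(u, S) = 108*u + S*u + 2*I*√5 (W(u, S) = (108*u + u*S) + √2*√(-10) = (108*u + S*u) + √2*(I*√10) = (108*u + S*u) + 2*I*√5 = 108*u + S*u + 2*I*√5)
W(1/(-35 + 17), 135)*3 = (108/(-35 + 17) + 135/(-35 + 17) + 2*I*√5)*3 = (108/(-18) + 135/(-18) + 2*I*√5)*3 = (108*(-1/18) + 135*(-1/18) + 2*I*√5)*3 = (-6 - 15/2 + 2*I*√5)*3 = (-27/2 + 2*I*√5)*3 = -81/2 + 6*I*√5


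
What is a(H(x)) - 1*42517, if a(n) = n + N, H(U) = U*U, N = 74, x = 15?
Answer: -42218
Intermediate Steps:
H(U) = U**2
a(n) = 74 + n (a(n) = n + 74 = 74 + n)
a(H(x)) - 1*42517 = (74 + 15**2) - 1*42517 = (74 + 225) - 42517 = 299 - 42517 = -42218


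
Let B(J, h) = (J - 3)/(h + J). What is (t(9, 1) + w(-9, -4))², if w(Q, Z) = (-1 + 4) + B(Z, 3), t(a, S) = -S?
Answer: 81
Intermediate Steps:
B(J, h) = (-3 + J)/(J + h)
w(Q, Z) = 3 + (-3 + Z)/(3 + Z) (w(Q, Z) = (-1 + 4) + (-3 + Z)/(Z + 3) = 3 + (-3 + Z)/(3 + Z))
(t(9, 1) + w(-9, -4))² = (-1*1 + 2*(3 + 2*(-4))/(3 - 4))² = (-1 + 2*(3 - 8)/(-1))² = (-1 + 2*(-1)*(-5))² = (-1 + 10)² = 9² = 81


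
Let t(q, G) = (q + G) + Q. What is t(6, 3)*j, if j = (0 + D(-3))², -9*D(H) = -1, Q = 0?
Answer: ⅑ ≈ 0.11111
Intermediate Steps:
D(H) = ⅑ (D(H) = -⅑*(-1) = ⅑)
t(q, G) = G + q (t(q, G) = (q + G) + 0 = (G + q) + 0 = G + q)
j = 1/81 (j = (0 + ⅑)² = (⅑)² = 1/81 ≈ 0.012346)
t(6, 3)*j = (3 + 6)*(1/81) = 9*(1/81) = ⅑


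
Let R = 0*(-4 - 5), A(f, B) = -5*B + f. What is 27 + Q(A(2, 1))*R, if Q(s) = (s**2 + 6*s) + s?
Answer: 27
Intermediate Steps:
A(f, B) = f - 5*B
R = 0 (R = 0*(-9) = 0)
Q(s) = s**2 + 7*s
27 + Q(A(2, 1))*R = 27 + ((2 - 5*1)*(7 + (2 - 5*1)))*0 = 27 + ((2 - 5)*(7 + (2 - 5)))*0 = 27 - 3*(7 - 3)*0 = 27 - 3*4*0 = 27 - 12*0 = 27 + 0 = 27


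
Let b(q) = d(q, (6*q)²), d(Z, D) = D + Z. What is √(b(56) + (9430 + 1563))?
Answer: √123945 ≈ 352.06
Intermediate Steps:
b(q) = q + 36*q² (b(q) = (6*q)² + q = 36*q² + q = q + 36*q²)
√(b(56) + (9430 + 1563)) = √(56*(1 + 36*56) + (9430 + 1563)) = √(56*(1 + 2016) + 10993) = √(56*2017 + 10993) = √(112952 + 10993) = √123945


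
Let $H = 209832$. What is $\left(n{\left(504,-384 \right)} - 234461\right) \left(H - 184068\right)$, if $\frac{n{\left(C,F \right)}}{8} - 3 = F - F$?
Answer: $-6040034868$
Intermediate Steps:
$n{\left(C,F \right)} = 24$ ($n{\left(C,F \right)} = 24 + 8 \left(F - F\right) = 24 + 8 \cdot 0 = 24 + 0 = 24$)
$\left(n{\left(504,-384 \right)} - 234461\right) \left(H - 184068\right) = \left(24 - 234461\right) \left(209832 - 184068\right) = \left(-234437\right) 25764 = -6040034868$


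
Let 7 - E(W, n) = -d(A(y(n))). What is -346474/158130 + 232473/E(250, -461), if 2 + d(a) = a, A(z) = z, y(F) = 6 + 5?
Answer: 18377705953/1265040 ≈ 14527.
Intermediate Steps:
y(F) = 11
d(a) = -2 + a
E(W, n) = 16 (E(W, n) = 7 - (-1)*(-2 + 11) = 7 - (-1)*9 = 7 - 1*(-9) = 7 + 9 = 16)
-346474/158130 + 232473/E(250, -461) = -346474/158130 + 232473/16 = -346474*1/158130 + 232473*(1/16) = -173237/79065 + 232473/16 = 18377705953/1265040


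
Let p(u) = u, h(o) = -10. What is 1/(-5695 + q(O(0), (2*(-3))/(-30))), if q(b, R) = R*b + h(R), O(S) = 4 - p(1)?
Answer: -5/28522 ≈ -0.00017530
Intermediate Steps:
O(S) = 3 (O(S) = 4 - 1*1 = 4 - 1 = 3)
q(b, R) = -10 + R*b (q(b, R) = R*b - 10 = -10 + R*b)
1/(-5695 + q(O(0), (2*(-3))/(-30))) = 1/(-5695 + (-10 + ((2*(-3))/(-30))*3)) = 1/(-5695 + (-10 - 6*(-1/30)*3)) = 1/(-5695 + (-10 + (⅕)*3)) = 1/(-5695 + (-10 + ⅗)) = 1/(-5695 - 47/5) = 1/(-28522/5) = -5/28522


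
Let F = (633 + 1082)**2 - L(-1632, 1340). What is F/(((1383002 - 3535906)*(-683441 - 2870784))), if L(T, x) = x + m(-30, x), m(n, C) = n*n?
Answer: 587797/1530381043880 ≈ 3.8409e-7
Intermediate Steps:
m(n, C) = n**2
L(T, x) = 900 + x (L(T, x) = x + (-30)**2 = x + 900 = 900 + x)
F = 2938985 (F = (633 + 1082)**2 - (900 + 1340) = 1715**2 - 1*2240 = 2941225 - 2240 = 2938985)
F/(((1383002 - 3535906)*(-683441 - 2870784))) = 2938985/(((1383002 - 3535906)*(-683441 - 2870784))) = 2938985/((-2152904*(-3554225))) = 2938985/7651905219400 = 2938985*(1/7651905219400) = 587797/1530381043880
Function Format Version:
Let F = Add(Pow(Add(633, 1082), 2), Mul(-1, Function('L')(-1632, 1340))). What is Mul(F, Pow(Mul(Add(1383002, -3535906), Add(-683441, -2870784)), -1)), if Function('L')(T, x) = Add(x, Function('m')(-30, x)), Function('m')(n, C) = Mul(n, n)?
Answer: Rational(587797, 1530381043880) ≈ 3.8409e-7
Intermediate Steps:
Function('m')(n, C) = Pow(n, 2)
Function('L')(T, x) = Add(900, x) (Function('L')(T, x) = Add(x, Pow(-30, 2)) = Add(x, 900) = Add(900, x))
F = 2938985 (F = Add(Pow(Add(633, 1082), 2), Mul(-1, Add(900, 1340))) = Add(Pow(1715, 2), Mul(-1, 2240)) = Add(2941225, -2240) = 2938985)
Mul(F, Pow(Mul(Add(1383002, -3535906), Add(-683441, -2870784)), -1)) = Mul(2938985, Pow(Mul(Add(1383002, -3535906), Add(-683441, -2870784)), -1)) = Mul(2938985, Pow(Mul(-2152904, -3554225), -1)) = Mul(2938985, Pow(7651905219400, -1)) = Mul(2938985, Rational(1, 7651905219400)) = Rational(587797, 1530381043880)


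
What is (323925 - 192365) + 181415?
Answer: 312975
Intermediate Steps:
(323925 - 192365) + 181415 = 131560 + 181415 = 312975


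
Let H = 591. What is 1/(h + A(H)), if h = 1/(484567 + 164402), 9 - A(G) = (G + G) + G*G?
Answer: -648969/227433781925 ≈ -2.8534e-6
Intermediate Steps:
A(G) = 9 - G² - 2*G (A(G) = 9 - ((G + G) + G*G) = 9 - (2*G + G²) = 9 - (G² + 2*G) = 9 + (-G² - 2*G) = 9 - G² - 2*G)
h = 1/648969 ≈ 1.5409e-6
1/(h + A(H)) = 1/(1/648969 + (9 - 1*591² - 2*591)) = 1/(1/648969 + (9 - 1*349281 - 1182)) = 1/(1/648969 + (9 - 349281 - 1182)) = 1/(1/648969 - 350454) = 1/(-227433781925/648969) = -648969/227433781925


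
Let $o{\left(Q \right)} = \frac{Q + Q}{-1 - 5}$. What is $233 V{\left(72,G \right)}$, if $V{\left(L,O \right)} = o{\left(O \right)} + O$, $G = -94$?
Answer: $- \frac{43804}{3} \approx -14601.0$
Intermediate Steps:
$o{\left(Q \right)} = - \frac{Q}{3}$ ($o{\left(Q \right)} = \frac{2 Q}{-6} = 2 Q \left(- \frac{1}{6}\right) = - \frac{Q}{3}$)
$V{\left(L,O \right)} = \frac{2 O}{3}$ ($V{\left(L,O \right)} = - \frac{O}{3} + O = \frac{2 O}{3}$)
$233 V{\left(72,G \right)} = 233 \cdot \frac{2}{3} \left(-94\right) = 233 \left(- \frac{188}{3}\right) = - \frac{43804}{3}$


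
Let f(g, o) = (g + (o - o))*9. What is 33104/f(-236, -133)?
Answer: -8276/531 ≈ -15.586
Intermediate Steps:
f(g, o) = 9*g (f(g, o) = (g + 0)*9 = g*9 = 9*g)
33104/f(-236, -133) = 33104/((9*(-236))) = 33104/(-2124) = 33104*(-1/2124) = -8276/531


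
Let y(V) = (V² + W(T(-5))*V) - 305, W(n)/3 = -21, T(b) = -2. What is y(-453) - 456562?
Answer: -223119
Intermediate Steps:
W(n) = -63 (W(n) = 3*(-21) = -63)
y(V) = -305 + V² - 63*V (y(V) = (V² - 63*V) - 305 = -305 + V² - 63*V)
y(-453) - 456562 = (-305 + (-453)² - 63*(-453)) - 456562 = (-305 + 205209 + 28539) - 456562 = 233443 - 456562 = -223119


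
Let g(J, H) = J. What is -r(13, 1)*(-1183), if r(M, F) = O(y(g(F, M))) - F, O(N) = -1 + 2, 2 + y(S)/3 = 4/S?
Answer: 0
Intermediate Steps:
y(S) = -6 + 12/S (y(S) = -6 + 3*(4/S) = -6 + 12/S)
O(N) = 1
r(M, F) = 1 - F
-r(13, 1)*(-1183) = -(1 - 1*1)*(-1183) = -(1 - 1)*(-1183) = -0*(-1183) = -1*0 = 0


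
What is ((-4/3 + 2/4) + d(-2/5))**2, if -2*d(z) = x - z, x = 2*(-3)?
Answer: 3481/900 ≈ 3.8678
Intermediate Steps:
x = -6
d(z) = 3 + z/2 (d(z) = -(-6 - z)/2 = 3 + z/2)
((-4/3 + 2/4) + d(-2/5))**2 = ((-4/3 + 2/4) + (3 + (-2/5)/2))**2 = ((-4*1/3 + 2*(1/4)) + (3 + (-2*1/5)/2))**2 = ((-4/3 + 1/2) + (3 + (1/2)*(-2/5)))**2 = (-5/6 + (3 - 1/5))**2 = (-5/6 + 14/5)**2 = (59/30)**2 = 3481/900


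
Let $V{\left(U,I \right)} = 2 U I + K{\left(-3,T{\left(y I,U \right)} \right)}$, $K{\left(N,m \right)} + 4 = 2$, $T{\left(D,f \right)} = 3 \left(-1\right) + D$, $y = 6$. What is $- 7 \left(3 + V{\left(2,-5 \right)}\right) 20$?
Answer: $2660$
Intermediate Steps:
$T{\left(D,f \right)} = -3 + D$
$K{\left(N,m \right)} = -2$ ($K{\left(N,m \right)} = -4 + 2 = -2$)
$V{\left(U,I \right)} = -2 + 2 I U$ ($V{\left(U,I \right)} = 2 U I - 2 = 2 I U - 2 = -2 + 2 I U$)
$- 7 \left(3 + V{\left(2,-5 \right)}\right) 20 = - 7 \left(3 + \left(-2 + 2 \left(-5\right) 2\right)\right) 20 = - 7 \left(3 - 22\right) 20 = \left(-7\right) \left(-19\right) 20 = 133 \cdot 20 = 2660$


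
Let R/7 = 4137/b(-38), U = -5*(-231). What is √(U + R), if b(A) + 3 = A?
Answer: 6*√20951/41 ≈ 21.182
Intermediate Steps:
b(A) = -3 + A
U = 1155
R = -28959/41 (R = 7*(4137/(-3 - 38)) = 7*(4137/(-41)) = 7*(4137*(-1/41)) = 7*(-4137/41) = -28959/41 ≈ -706.32)
√(U + R) = √(1155 - 28959/41) = √(18396/41) = 6*√20951/41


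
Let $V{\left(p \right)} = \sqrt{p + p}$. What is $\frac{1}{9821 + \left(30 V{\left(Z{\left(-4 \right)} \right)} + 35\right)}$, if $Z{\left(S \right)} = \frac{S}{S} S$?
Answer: $\frac{308}{3035873} - \frac{15 i \sqrt{2}}{24286984} \approx 0.00010145 - 8.7344 \cdot 10^{-7} i$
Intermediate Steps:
$Z{\left(S \right)} = S$ ($Z{\left(S \right)} = 1 S = S$)
$V{\left(p \right)} = \sqrt{2} \sqrt{p}$ ($V{\left(p \right)} = \sqrt{2 p} = \sqrt{2} \sqrt{p}$)
$\frac{1}{9821 + \left(30 V{\left(Z{\left(-4 \right)} \right)} + 35\right)} = \frac{1}{9821 + \left(30 \sqrt{2} \sqrt{-4} + 35\right)} = \frac{1}{9821 + \left(30 \sqrt{2} \cdot 2 i + 35\right)} = \frac{1}{9821 + \left(30 \cdot 2 i \sqrt{2} + 35\right)} = \frac{1}{9821 + \left(60 i \sqrt{2} + 35\right)} = \frac{1}{9821 + \left(35 + 60 i \sqrt{2}\right)} = \frac{1}{9856 + 60 i \sqrt{2}}$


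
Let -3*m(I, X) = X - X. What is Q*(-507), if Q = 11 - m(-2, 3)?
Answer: -5577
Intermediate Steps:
m(I, X) = 0 (m(I, X) = -(X - X)/3 = -1/3*0 = 0)
Q = 11 (Q = 11 - 1*0 = 11 + 0 = 11)
Q*(-507) = 11*(-507) = -5577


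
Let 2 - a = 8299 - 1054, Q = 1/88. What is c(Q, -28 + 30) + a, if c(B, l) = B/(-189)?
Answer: -120465577/16632 ≈ -7243.0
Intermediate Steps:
Q = 1/88 ≈ 0.011364
c(B, l) = -B/189 (c(B, l) = B*(-1/189) = -B/189)
a = -7243 (a = 2 - (8299 - 1054) = 2 - 1*7245 = 2 - 7245 = -7243)
c(Q, -28 + 30) + a = -1/189*1/88 - 7243 = -1/16632 - 7243 = -120465577/16632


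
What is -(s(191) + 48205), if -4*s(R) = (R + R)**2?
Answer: -11724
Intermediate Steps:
s(R) = -R**2 (s(R) = -(R + R)**2/4 = -4*R**2/4 = -R**2)
-(s(191) + 48205) = -(-1*191**2 + 48205) = -(-1*36481 + 48205) = -(-36481 + 48205) = -1*11724 = -11724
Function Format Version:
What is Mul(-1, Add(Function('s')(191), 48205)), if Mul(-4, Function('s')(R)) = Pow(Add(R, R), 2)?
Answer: -11724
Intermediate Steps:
Function('s')(R) = Mul(-1, Pow(R, 2)) (Function('s')(R) = Mul(Rational(-1, 4), Pow(Add(R, R), 2)) = Mul(Rational(-1, 4), Pow(Mul(2, R), 2)) = Mul(Rational(-1, 4), Mul(4, Pow(R, 2))) = Mul(-1, Pow(R, 2)))
Mul(-1, Add(Function('s')(191), 48205)) = Mul(-1, Add(Mul(-1, Pow(191, 2)), 48205)) = Mul(-1, Add(Mul(-1, 36481), 48205)) = Mul(-1, Add(-36481, 48205)) = Mul(-1, 11724) = -11724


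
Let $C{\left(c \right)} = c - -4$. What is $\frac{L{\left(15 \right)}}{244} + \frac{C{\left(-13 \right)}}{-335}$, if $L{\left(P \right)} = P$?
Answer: $\frac{7221}{81740} \approx 0.088341$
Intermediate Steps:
$C{\left(c \right)} = 4 + c$ ($C{\left(c \right)} = c + 4 = 4 + c$)
$\frac{L{\left(15 \right)}}{244} + \frac{C{\left(-13 \right)}}{-335} = \frac{15}{244} + \frac{4 - 13}{-335} = 15 \cdot \frac{1}{244} - - \frac{9}{335} = \frac{15}{244} + \frac{9}{335} = \frac{7221}{81740}$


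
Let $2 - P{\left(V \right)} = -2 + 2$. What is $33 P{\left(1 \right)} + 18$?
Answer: $84$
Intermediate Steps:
$P{\left(V \right)} = 2$ ($P{\left(V \right)} = 2 - \left(-2 + 2\right) = 2 - 0 = 2 + 0 = 2$)
$33 P{\left(1 \right)} + 18 = 33 \cdot 2 + 18 = 66 + 18 = 84$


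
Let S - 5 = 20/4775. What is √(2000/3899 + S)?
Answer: √76493980192945/3723545 ≈ 2.3489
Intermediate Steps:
S = 4779/955 (S = 5 + 20/4775 = 5 + 20*(1/4775) = 5 + 4/955 = 4779/955 ≈ 5.0042)
√(2000/3899 + S) = √(2000/3899 + 4779/955) = √(20543321/3723545) = √76493980192945/3723545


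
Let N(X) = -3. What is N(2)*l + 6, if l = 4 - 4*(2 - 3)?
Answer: -18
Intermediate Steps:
l = 8 (l = 4 - 4*(-1) = 4 + 4 = 8)
N(2)*l + 6 = -3*8 + 6 = -24 + 6 = -18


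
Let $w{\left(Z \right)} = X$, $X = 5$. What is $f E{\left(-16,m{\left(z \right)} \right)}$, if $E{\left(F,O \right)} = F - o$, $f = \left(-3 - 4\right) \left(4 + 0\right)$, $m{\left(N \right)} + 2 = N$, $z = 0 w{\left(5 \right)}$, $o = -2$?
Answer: $392$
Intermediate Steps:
$w{\left(Z \right)} = 5$
$z = 0$ ($z = 0 \cdot 5 = 0$)
$m{\left(N \right)} = -2 + N$
$f = -28$ ($f = \left(-7\right) 4 = -28$)
$E{\left(F,O \right)} = 2 + F$ ($E{\left(F,O \right)} = F - -2 = F + 2 = 2 + F$)
$f E{\left(-16,m{\left(z \right)} \right)} = - 28 \left(2 - 16\right) = \left(-28\right) \left(-14\right) = 392$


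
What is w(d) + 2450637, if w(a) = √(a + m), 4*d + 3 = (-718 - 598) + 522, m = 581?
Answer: 2450637 + √1527/2 ≈ 2.4507e+6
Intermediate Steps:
d = -797/4 (d = -¾ + ((-718 - 598) + 522)/4 = -¾ + (-1316 + 522)/4 = -¾ + (¼)*(-794) = -¾ - 397/2 = -797/4 ≈ -199.25)
w(a) = √(581 + a) (w(a) = √(a + 581) = √(581 + a))
w(d) + 2450637 = √(581 - 797/4) + 2450637 = √(1527/4) + 2450637 = √1527/2 + 2450637 = 2450637 + √1527/2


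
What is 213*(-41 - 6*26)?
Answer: -41961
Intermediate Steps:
213*(-41 - 6*26) = 213*(-41 - 156) = 213*(-197) = -41961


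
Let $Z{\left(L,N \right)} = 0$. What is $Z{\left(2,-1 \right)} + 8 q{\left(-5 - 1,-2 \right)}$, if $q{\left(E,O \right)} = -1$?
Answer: $-8$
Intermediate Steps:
$Z{\left(2,-1 \right)} + 8 q{\left(-5 - 1,-2 \right)} = 0 + 8 \left(-1\right) = 0 - 8 = -8$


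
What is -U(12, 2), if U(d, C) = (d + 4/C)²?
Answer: -196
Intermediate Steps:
-U(12, 2) = -(4 + 2*12)²/2² = -(4 + 24)²/4 = -28²/4 = -784/4 = -1*196 = -196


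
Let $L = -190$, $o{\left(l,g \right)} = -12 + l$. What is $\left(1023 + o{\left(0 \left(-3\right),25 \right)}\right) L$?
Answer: $-192090$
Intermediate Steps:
$\left(1023 + o{\left(0 \left(-3\right),25 \right)}\right) L = \left(1023 + \left(-12 + 0 \left(-3\right)\right)\right) \left(-190\right) = \left(1023 + \left(-12 + 0\right)\right) \left(-190\right) = \left(1023 - 12\right) \left(-190\right) = 1011 \left(-190\right) = -192090$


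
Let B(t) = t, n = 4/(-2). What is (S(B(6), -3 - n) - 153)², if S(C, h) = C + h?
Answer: 21904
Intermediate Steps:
n = -2 (n = 4*(-½) = -2)
(S(B(6), -3 - n) - 153)² = ((6 + (-3 - 1*(-2))) - 153)² = ((6 + (-3 + 2)) - 153)² = ((6 - 1) - 153)² = (5 - 153)² = (-148)² = 21904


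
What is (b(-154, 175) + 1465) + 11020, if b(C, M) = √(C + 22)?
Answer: 12485 + 2*I*√33 ≈ 12485.0 + 11.489*I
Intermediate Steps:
b(C, M) = √(22 + C)
(b(-154, 175) + 1465) + 11020 = (√(22 - 154) + 1465) + 11020 = (√(-132) + 1465) + 11020 = (2*I*√33 + 1465) + 11020 = (1465 + 2*I*√33) + 11020 = 12485 + 2*I*√33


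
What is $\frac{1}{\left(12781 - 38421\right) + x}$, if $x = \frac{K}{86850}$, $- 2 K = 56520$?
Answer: $- \frac{965}{24742914} \approx -3.9001 \cdot 10^{-5}$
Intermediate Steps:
$K = -28260$ ($K = \left(- \frac{1}{2}\right) 56520 = -28260$)
$x = - \frac{314}{965}$ ($x = - \frac{28260}{86850} = \left(-28260\right) \frac{1}{86850} = - \frac{314}{965} \approx -0.32539$)
$\frac{1}{\left(12781 - 38421\right) + x} = \frac{1}{\left(12781 - 38421\right) - \frac{314}{965}} = \frac{1}{-25640 - \frac{314}{965}} = \frac{1}{- \frac{24742914}{965}} = - \frac{965}{24742914}$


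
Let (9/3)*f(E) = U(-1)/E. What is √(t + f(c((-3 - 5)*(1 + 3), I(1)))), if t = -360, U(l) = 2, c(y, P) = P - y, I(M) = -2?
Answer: I*√80995/15 ≈ 18.973*I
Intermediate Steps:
f(E) = 2/(3*E) (f(E) = (2/E)/3 = 2/(3*E))
√(t + f(c((-3 - 5)*(1 + 3), I(1)))) = √(-360 + 2/(3*(-2 - (-3 - 5)*(1 + 3)))) = √(-360 + 2/(3*(-2 - (-8)*4))) = √(-360 + 2/(3*(-2 - 1*(-32)))) = √(-360 + 2/(3*(-2 + 32))) = √(-360 + (⅔)/30) = √(-360 + (⅔)*(1/30)) = √(-360 + 1/45) = √(-16199/45) = I*√80995/15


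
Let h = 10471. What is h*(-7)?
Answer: -73297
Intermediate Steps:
h*(-7) = 10471*(-7) = -73297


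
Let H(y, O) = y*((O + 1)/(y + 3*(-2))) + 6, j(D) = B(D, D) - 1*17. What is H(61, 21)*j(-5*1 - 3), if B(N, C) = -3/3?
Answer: -2736/5 ≈ -547.20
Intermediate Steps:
B(N, C) = -1 (B(N, C) = -3*⅓ = -1)
j(D) = -18 (j(D) = -1 - 1*17 = -1 - 17 = -18)
H(y, O) = 6 + y*(1 + O)/(-6 + y) (H(y, O) = y*((1 + O)/(y - 6)) + 6 = y*((1 + O)/(-6 + y)) + 6 = y*(1 + O)/(-6 + y) + 6 = 6 + y*(1 + O)/(-6 + y))
H(61, 21)*j(-5*1 - 3) = ((-36 + 7*61 + 21*61)/(-6 + 61))*(-18) = ((-36 + 427 + 1281)/55)*(-18) = ((1/55)*1672)*(-18) = (152/5)*(-18) = -2736/5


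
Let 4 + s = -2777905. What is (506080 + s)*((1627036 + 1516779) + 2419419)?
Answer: -12638716334986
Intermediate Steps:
s = -2777909 (s = -4 - 2777905 = -2777909)
(506080 + s)*((1627036 + 1516779) + 2419419) = (506080 - 2777909)*((1627036 + 1516779) + 2419419) = -2271829*(3143815 + 2419419) = -2271829*5563234 = -12638716334986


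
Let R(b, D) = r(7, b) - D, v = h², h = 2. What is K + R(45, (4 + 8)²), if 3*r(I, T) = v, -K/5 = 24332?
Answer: -365408/3 ≈ -1.2180e+5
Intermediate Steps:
K = -121660 (K = -5*24332 = -121660)
v = 4 (v = 2² = 4)
r(I, T) = 4/3 (r(I, T) = (⅓)*4 = 4/3)
R(b, D) = 4/3 - D
K + R(45, (4 + 8)²) = -121660 + (4/3 - (4 + 8)²) = -121660 + (4/3 - 1*12²) = -121660 + (4/3 - 1*144) = -121660 + (4/3 - 144) = -121660 - 428/3 = -365408/3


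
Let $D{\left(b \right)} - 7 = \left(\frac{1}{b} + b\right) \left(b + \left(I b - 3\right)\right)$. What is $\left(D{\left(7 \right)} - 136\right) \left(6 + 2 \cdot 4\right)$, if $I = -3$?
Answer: $-3506$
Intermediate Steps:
$D{\left(b \right)} = 7 + \left(-3 - 2 b\right) \left(b + \frac{1}{b}\right)$ ($D{\left(b \right)} = 7 + \left(\frac{1}{b} + b\right) \left(b - \left(3 + 3 b\right)\right) = 7 + \left(b + \frac{1}{b}\right) \left(b - \left(3 + 3 b\right)\right) = 7 + \left(b + \frac{1}{b}\right) \left(-3 - 2 b\right) = 7 + \left(-3 - 2 b\right) \left(b + \frac{1}{b}\right)$)
$\left(D{\left(7 \right)} - 136\right) \left(6 + 2 \cdot 4\right) = \left(\left(5 - 21 - \frac{3}{7} - 2 \cdot 7^{2}\right) - 136\right) \left(6 + 2 \cdot 4\right) = \left(\left(5 - 21 - \frac{3}{7} - 98\right) - 136\right) \left(6 + 8\right) = \left(\left(5 - 21 - \frac{3}{7} - 98\right) - 136\right) 14 = \left(- \frac{801}{7} - 136\right) 14 = \left(- \frac{1753}{7}\right) 14 = -3506$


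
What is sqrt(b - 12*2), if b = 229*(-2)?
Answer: I*sqrt(482) ≈ 21.954*I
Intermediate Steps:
b = -458
sqrt(b - 12*2) = sqrt(-458 - 12*2) = sqrt(-458 - 24) = sqrt(-482) = I*sqrt(482)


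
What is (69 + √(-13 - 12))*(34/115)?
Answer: 102/5 + 34*I/23 ≈ 20.4 + 1.4783*I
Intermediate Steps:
(69 + √(-13 - 12))*(34/115) = (69 + √(-25))*(34*(1/115)) = (69 + 5*I)*(34/115) = 102/5 + 34*I/23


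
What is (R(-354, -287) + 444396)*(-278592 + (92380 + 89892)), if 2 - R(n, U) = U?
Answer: -42832059200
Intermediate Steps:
R(n, U) = 2 - U
(R(-354, -287) + 444396)*(-278592 + (92380 + 89892)) = ((2 - 1*(-287)) + 444396)*(-278592 + (92380 + 89892)) = ((2 + 287) + 444396)*(-278592 + 182272) = (289 + 444396)*(-96320) = 444685*(-96320) = -42832059200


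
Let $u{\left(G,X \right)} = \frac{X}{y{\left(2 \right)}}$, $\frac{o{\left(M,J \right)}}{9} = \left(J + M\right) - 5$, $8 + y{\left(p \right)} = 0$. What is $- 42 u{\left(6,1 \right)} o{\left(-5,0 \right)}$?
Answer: $- \frac{945}{2} \approx -472.5$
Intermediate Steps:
$y{\left(p \right)} = -8$ ($y{\left(p \right)} = -8 + 0 = -8$)
$o{\left(M,J \right)} = -45 + 9 J + 9 M$ ($o{\left(M,J \right)} = 9 \left(\left(J + M\right) - 5\right) = 9 \left(-5 + J + M\right) = -45 + 9 J + 9 M$)
$u{\left(G,X \right)} = - \frac{X}{8}$ ($u{\left(G,X \right)} = \frac{X}{-8} = X \left(- \frac{1}{8}\right) = - \frac{X}{8}$)
$- 42 u{\left(6,1 \right)} o{\left(-5,0 \right)} = - 42 \left(\left(- \frac{1}{8}\right) 1\right) \left(-45 + 9 \cdot 0 + 9 \left(-5\right)\right) = \left(-42\right) \left(- \frac{1}{8}\right) \left(-45 + 0 - 45\right) = \frac{21}{4} \left(-90\right) = - \frac{945}{2}$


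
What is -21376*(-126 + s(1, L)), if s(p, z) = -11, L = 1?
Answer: 2928512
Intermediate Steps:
-21376*(-126 + s(1, L)) = -21376*(-126 - 11) = -21376*(-137) = 2928512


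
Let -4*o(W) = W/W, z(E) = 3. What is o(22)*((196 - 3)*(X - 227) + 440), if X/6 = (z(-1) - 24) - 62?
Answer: 139485/4 ≈ 34871.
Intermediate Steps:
X = -498 (X = 6*((3 - 24) - 62) = 6*(-21 - 62) = 6*(-83) = -498)
o(W) = -1/4 (o(W) = -W/(4*W) = -1/4*1 = -1/4)
o(22)*((196 - 3)*(X - 227) + 440) = -((196 - 3)*(-498 - 227) + 440)/4 = -(193*(-725) + 440)/4 = -(-139925 + 440)/4 = -1/4*(-139485) = 139485/4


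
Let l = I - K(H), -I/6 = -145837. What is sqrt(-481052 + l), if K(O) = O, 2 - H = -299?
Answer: 3*sqrt(43741) ≈ 627.43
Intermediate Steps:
H = 301 (H = 2 - 1*(-299) = 2 + 299 = 301)
I = 875022 (I = -6*(-145837) = 875022)
l = 874721 (l = 875022 - 1*301 = 875022 - 301 = 874721)
sqrt(-481052 + l) = sqrt(-481052 + 874721) = sqrt(393669) = 3*sqrt(43741)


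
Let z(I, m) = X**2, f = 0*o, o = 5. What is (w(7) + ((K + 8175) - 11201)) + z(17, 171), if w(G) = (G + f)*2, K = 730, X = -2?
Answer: -2278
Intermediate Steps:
f = 0 (f = 0*5 = 0)
z(I, m) = 4 (z(I, m) = (-2)**2 = 4)
w(G) = 2*G (w(G) = (G + 0)*2 = G*2 = 2*G)
(w(7) + ((K + 8175) - 11201)) + z(17, 171) = (2*7 + ((730 + 8175) - 11201)) + 4 = (14 + (8905 - 11201)) + 4 = (14 - 2296) + 4 = -2282 + 4 = -2278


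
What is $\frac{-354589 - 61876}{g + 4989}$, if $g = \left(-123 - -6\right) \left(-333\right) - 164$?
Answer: $- \frac{416465}{43786} \approx -9.5114$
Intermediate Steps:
$g = 38797$ ($g = \left(-123 + 6\right) \left(-333\right) - 164 = \left(-117\right) \left(-333\right) - 164 = 38961 - 164 = 38797$)
$\frac{-354589 - 61876}{g + 4989} = \frac{-354589 - 61876}{38797 + 4989} = - \frac{416465}{43786}$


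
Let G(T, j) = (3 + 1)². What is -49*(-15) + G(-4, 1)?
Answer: 751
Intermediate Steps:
G(T, j) = 16 (G(T, j) = 4² = 16)
-49*(-15) + G(-4, 1) = -49*(-15) + 16 = 735 + 16 = 751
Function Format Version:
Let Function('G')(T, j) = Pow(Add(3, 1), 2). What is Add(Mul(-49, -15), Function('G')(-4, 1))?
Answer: 751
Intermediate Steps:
Function('G')(T, j) = 16 (Function('G')(T, j) = Pow(4, 2) = 16)
Add(Mul(-49, -15), Function('G')(-4, 1)) = Add(Mul(-49, -15), 16) = Add(735, 16) = 751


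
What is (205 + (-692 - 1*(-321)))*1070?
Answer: -177620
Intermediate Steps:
(205 + (-692 - 1*(-321)))*1070 = (205 + (-692 + 321))*1070 = (205 - 371)*1070 = -166*1070 = -177620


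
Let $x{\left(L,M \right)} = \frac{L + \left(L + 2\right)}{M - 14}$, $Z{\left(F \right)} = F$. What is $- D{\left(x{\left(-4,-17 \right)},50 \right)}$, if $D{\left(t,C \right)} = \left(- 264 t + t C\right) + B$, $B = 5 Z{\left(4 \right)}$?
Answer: $\frac{664}{31} \approx 21.419$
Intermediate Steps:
$x{\left(L,M \right)} = \frac{2 + 2 L}{-14 + M}$ ($x{\left(L,M \right)} = \frac{L + \left(2 + L\right)}{-14 + M} = \frac{2 + 2 L}{-14 + M}$)
$B = 20$ ($B = 5 \cdot 4 = 20$)
$D{\left(t,C \right)} = 20 - 264 t + C t$ ($D{\left(t,C \right)} = \left(- 264 t + t C\right) + 20 = \left(- 264 t + C t\right) + 20 = 20 - 264 t + C t$)
$- D{\left(x{\left(-4,-17 \right)},50 \right)} = - (20 - 264 \frac{2 \left(1 - 4\right)}{-14 - 17} + 50 \frac{2 \left(1 - 4\right)}{-14 - 17}) = - (20 - 264 \cdot 2 \frac{1}{-31} \left(-3\right) + 50 \cdot 2 \frac{1}{-31} \left(-3\right)) = - (20 - 264 \cdot 2 \left(- \frac{1}{31}\right) \left(-3\right) + 50 \cdot 2 \left(- \frac{1}{31}\right) \left(-3\right)) = - (20 - \frac{1584}{31} + 50 \cdot \frac{6}{31}) = - (20 - \frac{1584}{31} + \frac{300}{31}) = \left(-1\right) \left(- \frac{664}{31}\right) = \frac{664}{31}$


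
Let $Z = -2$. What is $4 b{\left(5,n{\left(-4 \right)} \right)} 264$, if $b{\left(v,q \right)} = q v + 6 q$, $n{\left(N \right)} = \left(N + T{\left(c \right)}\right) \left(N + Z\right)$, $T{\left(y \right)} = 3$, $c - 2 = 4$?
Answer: $69696$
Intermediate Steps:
$c = 6$ ($c = 2 + 4 = 6$)
$n{\left(N \right)} = \left(-2 + N\right) \left(3 + N\right)$ ($n{\left(N \right)} = \left(N + 3\right) \left(N - 2\right) = \left(3 + N\right) \left(-2 + N\right) = \left(-2 + N\right) \left(3 + N\right)$)
$b{\left(v,q \right)} = 6 q + q v$
$4 b{\left(5,n{\left(-4 \right)} \right)} 264 = 4 \left(-6 - 4 + \left(-4\right)^{2}\right) \left(6 + 5\right) 264 = 4 \left(-6 - 4 + 16\right) 11 \cdot 264 = 4 \cdot 6 \cdot 11 \cdot 264 = 4 \cdot 66 \cdot 264 = 264 \cdot 264 = 69696$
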